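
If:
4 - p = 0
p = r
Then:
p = 4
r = 4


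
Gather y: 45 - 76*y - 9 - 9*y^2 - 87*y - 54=-9*y^2 - 163*y - 18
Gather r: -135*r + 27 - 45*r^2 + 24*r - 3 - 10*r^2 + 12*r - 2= -55*r^2 - 99*r + 22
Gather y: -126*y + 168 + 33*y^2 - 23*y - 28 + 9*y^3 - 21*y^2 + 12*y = 9*y^3 + 12*y^2 - 137*y + 140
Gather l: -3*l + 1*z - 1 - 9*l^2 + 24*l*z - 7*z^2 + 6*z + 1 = -9*l^2 + l*(24*z - 3) - 7*z^2 + 7*z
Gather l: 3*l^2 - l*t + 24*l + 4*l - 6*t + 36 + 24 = 3*l^2 + l*(28 - t) - 6*t + 60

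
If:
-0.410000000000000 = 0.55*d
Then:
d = -0.75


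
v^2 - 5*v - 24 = (v - 8)*(v + 3)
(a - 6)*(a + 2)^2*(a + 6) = a^4 + 4*a^3 - 32*a^2 - 144*a - 144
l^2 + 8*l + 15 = (l + 3)*(l + 5)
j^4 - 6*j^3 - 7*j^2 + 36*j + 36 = (j - 6)*(j - 3)*(j + 1)*(j + 2)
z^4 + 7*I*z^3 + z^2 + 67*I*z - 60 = (z - 3*I)*(z + I)*(z + 4*I)*(z + 5*I)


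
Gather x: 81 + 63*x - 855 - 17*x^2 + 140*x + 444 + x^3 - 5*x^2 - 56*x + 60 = x^3 - 22*x^2 + 147*x - 270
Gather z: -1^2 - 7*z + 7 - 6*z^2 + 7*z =6 - 6*z^2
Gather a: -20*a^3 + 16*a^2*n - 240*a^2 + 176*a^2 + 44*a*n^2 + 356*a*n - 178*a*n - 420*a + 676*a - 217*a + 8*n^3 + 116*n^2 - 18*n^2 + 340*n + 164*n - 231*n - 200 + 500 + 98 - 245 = -20*a^3 + a^2*(16*n - 64) + a*(44*n^2 + 178*n + 39) + 8*n^3 + 98*n^2 + 273*n + 153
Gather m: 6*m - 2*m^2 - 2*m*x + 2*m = -2*m^2 + m*(8 - 2*x)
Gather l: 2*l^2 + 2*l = 2*l^2 + 2*l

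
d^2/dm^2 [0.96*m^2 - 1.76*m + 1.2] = 1.92000000000000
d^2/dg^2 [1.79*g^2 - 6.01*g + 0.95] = 3.58000000000000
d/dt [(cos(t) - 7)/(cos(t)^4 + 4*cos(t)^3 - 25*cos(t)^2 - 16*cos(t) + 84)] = (3*sin(t)^4 + 103*sin(t)^2 + 335*cos(t) - 5*cos(3*t) - 78)*sin(t)/((cos(t) - 3)^2*(cos(t) - 2)^2*(cos(t) + 2)^2*(cos(t) + 7)^2)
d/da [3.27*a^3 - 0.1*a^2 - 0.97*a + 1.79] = 9.81*a^2 - 0.2*a - 0.97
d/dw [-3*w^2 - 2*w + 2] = -6*w - 2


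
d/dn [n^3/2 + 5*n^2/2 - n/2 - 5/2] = 3*n^2/2 + 5*n - 1/2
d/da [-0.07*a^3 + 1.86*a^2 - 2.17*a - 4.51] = -0.21*a^2 + 3.72*a - 2.17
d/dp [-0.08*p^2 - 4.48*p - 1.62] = -0.16*p - 4.48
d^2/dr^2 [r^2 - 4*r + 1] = 2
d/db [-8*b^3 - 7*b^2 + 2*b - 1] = -24*b^2 - 14*b + 2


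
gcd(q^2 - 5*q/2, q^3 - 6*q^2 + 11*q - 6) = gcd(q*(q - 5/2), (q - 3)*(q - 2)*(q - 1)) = 1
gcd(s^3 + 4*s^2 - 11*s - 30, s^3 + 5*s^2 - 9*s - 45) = s^2 + 2*s - 15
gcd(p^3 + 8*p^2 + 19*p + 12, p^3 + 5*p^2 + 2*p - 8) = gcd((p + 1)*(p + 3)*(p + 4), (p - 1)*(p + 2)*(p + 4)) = p + 4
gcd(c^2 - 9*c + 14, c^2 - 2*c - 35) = c - 7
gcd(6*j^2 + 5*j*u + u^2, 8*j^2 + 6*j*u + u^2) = 2*j + u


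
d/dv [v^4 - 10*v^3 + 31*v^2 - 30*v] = 4*v^3 - 30*v^2 + 62*v - 30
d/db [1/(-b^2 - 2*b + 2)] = 2*(b + 1)/(b^2 + 2*b - 2)^2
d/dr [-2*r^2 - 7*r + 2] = -4*r - 7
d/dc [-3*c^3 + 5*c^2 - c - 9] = -9*c^2 + 10*c - 1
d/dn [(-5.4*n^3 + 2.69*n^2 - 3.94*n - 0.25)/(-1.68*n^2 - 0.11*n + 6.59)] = (9.072*n^4 + 1.188*n^3 - 113.6731*n^2 + 34.6142*n - 25.9921)/(2.8224*n^4 + 0.3696*n^3 - 22.1303*n^2 - 1.4498*n + 43.4281)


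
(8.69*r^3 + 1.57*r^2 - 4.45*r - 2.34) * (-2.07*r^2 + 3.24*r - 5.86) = -17.9883*r^5 + 24.9057*r^4 - 36.6251*r^3 - 18.7744*r^2 + 18.4954*r + 13.7124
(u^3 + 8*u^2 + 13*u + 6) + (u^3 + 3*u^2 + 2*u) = 2*u^3 + 11*u^2 + 15*u + 6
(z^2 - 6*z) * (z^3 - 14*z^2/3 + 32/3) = z^5 - 32*z^4/3 + 28*z^3 + 32*z^2/3 - 64*z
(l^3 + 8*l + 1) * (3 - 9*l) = -9*l^4 + 3*l^3 - 72*l^2 + 15*l + 3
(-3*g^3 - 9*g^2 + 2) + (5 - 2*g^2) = -3*g^3 - 11*g^2 + 7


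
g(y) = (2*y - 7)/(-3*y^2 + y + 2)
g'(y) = (2*y - 7)*(6*y - 1)/(-3*y^2 + y + 2)^2 + 2/(-3*y^2 + y + 2)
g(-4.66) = 0.24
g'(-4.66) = 0.07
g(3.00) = 0.05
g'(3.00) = -0.13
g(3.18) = 0.03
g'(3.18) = -0.10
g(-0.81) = 11.08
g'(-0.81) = 80.82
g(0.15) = -3.22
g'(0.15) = 1.11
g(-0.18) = -4.27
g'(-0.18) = 6.32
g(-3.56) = 0.36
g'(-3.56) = 0.15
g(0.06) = -3.36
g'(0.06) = 2.02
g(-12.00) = 0.07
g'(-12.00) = 0.01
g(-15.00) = 0.05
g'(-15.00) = 0.00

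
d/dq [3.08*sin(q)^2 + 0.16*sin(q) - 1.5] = (6.16*sin(q) + 0.16)*cos(q)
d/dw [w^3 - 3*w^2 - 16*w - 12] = 3*w^2 - 6*w - 16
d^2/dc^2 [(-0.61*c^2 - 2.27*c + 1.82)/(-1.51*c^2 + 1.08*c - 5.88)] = (12.34123*c^3 - 57.3951*c^2 - 103.12092*c + 99.08472)/(3.442951*c^6 - 7.387524*c^5 + 45.504756*c^4 - 58.794336*c^3 + 177.197328*c^2 - 112.021056*c + 203.297472)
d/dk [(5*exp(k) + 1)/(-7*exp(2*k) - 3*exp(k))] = (35*exp(2*k) + 14*exp(k) + 3)*exp(-k)/(49*exp(2*k) + 42*exp(k) + 9)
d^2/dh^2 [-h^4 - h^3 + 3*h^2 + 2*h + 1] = -12*h^2 - 6*h + 6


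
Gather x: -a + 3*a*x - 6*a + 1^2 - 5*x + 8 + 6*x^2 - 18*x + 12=-7*a + 6*x^2 + x*(3*a - 23) + 21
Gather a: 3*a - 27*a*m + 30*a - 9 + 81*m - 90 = a*(33 - 27*m) + 81*m - 99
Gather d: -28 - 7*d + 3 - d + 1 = -8*d - 24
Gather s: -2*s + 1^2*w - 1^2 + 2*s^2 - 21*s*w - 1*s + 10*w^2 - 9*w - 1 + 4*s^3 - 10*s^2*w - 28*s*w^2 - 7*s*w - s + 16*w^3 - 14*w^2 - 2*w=4*s^3 + s^2*(2 - 10*w) + s*(-28*w^2 - 28*w - 4) + 16*w^3 - 4*w^2 - 10*w - 2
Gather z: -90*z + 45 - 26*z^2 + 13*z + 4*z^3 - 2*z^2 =4*z^3 - 28*z^2 - 77*z + 45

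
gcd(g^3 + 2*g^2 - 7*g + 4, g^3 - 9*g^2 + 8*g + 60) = 1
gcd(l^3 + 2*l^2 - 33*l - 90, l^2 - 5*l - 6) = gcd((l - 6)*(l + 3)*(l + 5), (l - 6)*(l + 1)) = l - 6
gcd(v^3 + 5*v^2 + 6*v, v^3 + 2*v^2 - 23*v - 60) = v + 3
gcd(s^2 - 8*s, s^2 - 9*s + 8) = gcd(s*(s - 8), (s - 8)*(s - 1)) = s - 8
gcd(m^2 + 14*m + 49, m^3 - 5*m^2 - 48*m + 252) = m + 7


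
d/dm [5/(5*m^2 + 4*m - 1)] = 10*(-5*m - 2)/(5*m^2 + 4*m - 1)^2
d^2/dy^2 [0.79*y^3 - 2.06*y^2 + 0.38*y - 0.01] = 4.74*y - 4.12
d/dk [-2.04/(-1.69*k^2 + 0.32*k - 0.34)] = (0.6528 - 6.8952*k)/(1.69*k^2 - 0.32*k + 0.34)^2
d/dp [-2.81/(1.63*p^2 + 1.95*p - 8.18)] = (9.1606*p + 5.4795)/(1.63*p^2 + 1.95*p - 8.18)^2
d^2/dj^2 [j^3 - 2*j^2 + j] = 6*j - 4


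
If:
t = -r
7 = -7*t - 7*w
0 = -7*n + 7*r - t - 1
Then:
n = 8*w/7 + 1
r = w + 1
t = -w - 1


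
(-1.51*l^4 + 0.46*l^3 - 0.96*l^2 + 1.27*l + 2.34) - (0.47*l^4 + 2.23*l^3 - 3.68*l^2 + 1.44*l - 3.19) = -1.98*l^4 - 1.77*l^3 + 2.72*l^2 - 0.17*l + 5.53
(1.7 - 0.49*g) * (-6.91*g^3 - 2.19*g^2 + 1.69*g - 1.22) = 3.3859*g^4 - 10.6739*g^3 - 4.5511*g^2 + 3.4708*g - 2.074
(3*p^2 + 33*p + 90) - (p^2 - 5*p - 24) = 2*p^2 + 38*p + 114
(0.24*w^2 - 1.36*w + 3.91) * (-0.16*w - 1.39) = -0.0384*w^3 - 0.116*w^2 + 1.2648*w - 5.4349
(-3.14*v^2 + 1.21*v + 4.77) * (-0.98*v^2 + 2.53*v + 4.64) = 3.0772*v^4 - 9.13*v^3 - 16.1829*v^2 + 17.6825*v + 22.1328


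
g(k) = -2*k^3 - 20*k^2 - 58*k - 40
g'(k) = -6*k^2 - 40*k - 58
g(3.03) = -454.99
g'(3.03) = -234.29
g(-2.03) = 12.05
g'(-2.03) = -1.53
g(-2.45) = 11.46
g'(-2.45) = 3.98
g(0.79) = -99.29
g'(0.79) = -93.34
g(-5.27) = 2.93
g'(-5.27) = -13.84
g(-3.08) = 7.35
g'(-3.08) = 8.28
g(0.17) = -50.45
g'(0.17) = -64.97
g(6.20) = -1645.06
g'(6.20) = -536.64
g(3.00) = -448.00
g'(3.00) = -232.00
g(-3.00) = 8.00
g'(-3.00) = 8.00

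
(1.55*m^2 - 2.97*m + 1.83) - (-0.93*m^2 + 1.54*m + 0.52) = 2.48*m^2 - 4.51*m + 1.31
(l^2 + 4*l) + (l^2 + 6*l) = 2*l^2 + 10*l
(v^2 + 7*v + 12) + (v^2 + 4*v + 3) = 2*v^2 + 11*v + 15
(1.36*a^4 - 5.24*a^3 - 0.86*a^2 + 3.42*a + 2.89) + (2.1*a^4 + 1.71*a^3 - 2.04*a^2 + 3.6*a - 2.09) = 3.46*a^4 - 3.53*a^3 - 2.9*a^2 + 7.02*a + 0.8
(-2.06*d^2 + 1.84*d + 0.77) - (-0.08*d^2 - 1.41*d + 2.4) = -1.98*d^2 + 3.25*d - 1.63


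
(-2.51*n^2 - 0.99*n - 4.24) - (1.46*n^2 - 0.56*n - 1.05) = -3.97*n^2 - 0.43*n - 3.19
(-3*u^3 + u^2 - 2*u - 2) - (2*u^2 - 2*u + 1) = -3*u^3 - u^2 - 3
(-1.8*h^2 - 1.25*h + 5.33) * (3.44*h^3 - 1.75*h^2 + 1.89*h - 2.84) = -6.192*h^5 - 1.15*h^4 + 17.1207*h^3 - 6.578*h^2 + 13.6237*h - 15.1372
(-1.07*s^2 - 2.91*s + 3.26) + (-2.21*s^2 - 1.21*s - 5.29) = -3.28*s^2 - 4.12*s - 2.03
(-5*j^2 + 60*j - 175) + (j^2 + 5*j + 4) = -4*j^2 + 65*j - 171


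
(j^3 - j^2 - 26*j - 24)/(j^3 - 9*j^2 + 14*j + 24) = (j + 4)/(j - 4)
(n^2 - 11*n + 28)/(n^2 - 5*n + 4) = (n - 7)/(n - 1)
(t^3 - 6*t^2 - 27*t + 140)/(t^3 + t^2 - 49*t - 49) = (t^2 + t - 20)/(t^2 + 8*t + 7)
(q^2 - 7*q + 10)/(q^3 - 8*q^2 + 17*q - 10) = 1/(q - 1)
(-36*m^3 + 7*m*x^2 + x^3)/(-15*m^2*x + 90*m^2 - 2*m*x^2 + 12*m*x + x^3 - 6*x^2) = (-12*m^2 + 4*m*x + x^2)/(-5*m*x + 30*m + x^2 - 6*x)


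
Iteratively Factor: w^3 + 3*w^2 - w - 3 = (w + 1)*(w^2 + 2*w - 3) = (w - 1)*(w + 1)*(w + 3)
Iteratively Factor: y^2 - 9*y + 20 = (y - 5)*(y - 4)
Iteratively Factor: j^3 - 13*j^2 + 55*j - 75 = (j - 5)*(j^2 - 8*j + 15) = (j - 5)*(j - 3)*(j - 5)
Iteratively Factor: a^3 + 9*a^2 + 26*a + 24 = (a + 3)*(a^2 + 6*a + 8) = (a + 2)*(a + 3)*(a + 4)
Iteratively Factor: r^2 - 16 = (r - 4)*(r + 4)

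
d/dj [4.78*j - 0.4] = 4.78000000000000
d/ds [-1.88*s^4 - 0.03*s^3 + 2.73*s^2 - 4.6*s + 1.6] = -7.52*s^3 - 0.09*s^2 + 5.46*s - 4.6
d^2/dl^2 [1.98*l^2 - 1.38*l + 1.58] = 3.96000000000000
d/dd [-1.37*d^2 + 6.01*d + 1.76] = 6.01 - 2.74*d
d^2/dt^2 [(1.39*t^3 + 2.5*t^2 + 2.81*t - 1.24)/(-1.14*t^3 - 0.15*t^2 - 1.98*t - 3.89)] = (7.105427357601e-15*t^7 - 6.02262*t^6 - 3.08620799999998*t^5 + 124.282116*t^4 + 163.371072*t^3 + 111.011832*t^2 - 147.147648*t - 24.098624)/(1.481544*t^9 + 0.58482*t^8 + 7.796574*t^7 + 17.201187*t^6 + 17.532558*t^5 + 54.709803*t^4 + 66.446154*t^3 + 52.560513*t^2 + 89.884674*t + 58.863869)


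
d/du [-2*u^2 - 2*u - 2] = -4*u - 2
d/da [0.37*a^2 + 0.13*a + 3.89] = 0.74*a + 0.13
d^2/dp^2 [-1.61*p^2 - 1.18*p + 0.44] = -3.22000000000000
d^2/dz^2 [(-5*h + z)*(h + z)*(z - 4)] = -8*h + 6*z - 8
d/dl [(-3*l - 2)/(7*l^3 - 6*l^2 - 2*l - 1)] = (42*l^3 + 24*l^2 - 24*l - 1)/(49*l^6 - 84*l^5 + 8*l^4 + 10*l^3 + 16*l^2 + 4*l + 1)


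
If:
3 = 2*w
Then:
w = 3/2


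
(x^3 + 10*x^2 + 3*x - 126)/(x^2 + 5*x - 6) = (x^2 + 4*x - 21)/(x - 1)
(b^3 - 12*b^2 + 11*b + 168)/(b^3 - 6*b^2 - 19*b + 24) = (b - 7)/(b - 1)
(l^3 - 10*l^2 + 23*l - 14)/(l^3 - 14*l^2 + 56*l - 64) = (l^2 - 8*l + 7)/(l^2 - 12*l + 32)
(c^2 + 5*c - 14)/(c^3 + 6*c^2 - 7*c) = (c - 2)/(c*(c - 1))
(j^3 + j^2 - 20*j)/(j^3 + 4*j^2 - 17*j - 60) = j/(j + 3)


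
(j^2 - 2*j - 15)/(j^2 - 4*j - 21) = (j - 5)/(j - 7)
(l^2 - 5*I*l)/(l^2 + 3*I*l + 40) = l/(l + 8*I)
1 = 1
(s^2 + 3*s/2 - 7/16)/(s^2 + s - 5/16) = (4*s + 7)/(4*s + 5)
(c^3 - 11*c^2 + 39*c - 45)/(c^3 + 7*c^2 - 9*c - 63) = (c^2 - 8*c + 15)/(c^2 + 10*c + 21)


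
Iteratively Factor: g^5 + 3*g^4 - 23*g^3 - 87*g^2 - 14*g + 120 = (g + 3)*(g^4 - 23*g^2 - 18*g + 40) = (g + 3)*(g + 4)*(g^3 - 4*g^2 - 7*g + 10) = (g - 1)*(g + 3)*(g + 4)*(g^2 - 3*g - 10) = (g - 1)*(g + 2)*(g + 3)*(g + 4)*(g - 5)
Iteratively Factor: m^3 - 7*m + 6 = (m - 2)*(m^2 + 2*m - 3) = (m - 2)*(m - 1)*(m + 3)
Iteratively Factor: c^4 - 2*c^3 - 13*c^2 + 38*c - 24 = (c - 3)*(c^3 + c^2 - 10*c + 8) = (c - 3)*(c - 1)*(c^2 + 2*c - 8) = (c - 3)*(c - 2)*(c - 1)*(c + 4)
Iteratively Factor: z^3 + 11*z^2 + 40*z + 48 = (z + 3)*(z^2 + 8*z + 16) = (z + 3)*(z + 4)*(z + 4)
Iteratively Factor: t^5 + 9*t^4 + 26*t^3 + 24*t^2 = (t)*(t^4 + 9*t^3 + 26*t^2 + 24*t) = t^2*(t^3 + 9*t^2 + 26*t + 24) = t^2*(t + 4)*(t^2 + 5*t + 6) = t^2*(t + 2)*(t + 4)*(t + 3)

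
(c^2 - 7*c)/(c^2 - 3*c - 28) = c/(c + 4)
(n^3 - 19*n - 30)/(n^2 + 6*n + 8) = (n^2 - 2*n - 15)/(n + 4)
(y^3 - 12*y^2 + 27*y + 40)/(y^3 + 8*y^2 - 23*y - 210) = (y^2 - 7*y - 8)/(y^2 + 13*y + 42)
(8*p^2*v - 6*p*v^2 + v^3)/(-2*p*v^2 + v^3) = (-4*p + v)/v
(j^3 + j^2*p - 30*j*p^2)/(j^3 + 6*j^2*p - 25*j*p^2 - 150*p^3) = j/(j + 5*p)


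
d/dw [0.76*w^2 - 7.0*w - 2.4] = 1.52*w - 7.0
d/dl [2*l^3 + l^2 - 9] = 2*l*(3*l + 1)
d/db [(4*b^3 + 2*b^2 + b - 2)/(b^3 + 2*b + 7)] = (-2*b^4 + 14*b^3 + 94*b^2 + 28*b + 11)/(b^6 + 4*b^4 + 14*b^3 + 4*b^2 + 28*b + 49)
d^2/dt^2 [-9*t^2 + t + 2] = -18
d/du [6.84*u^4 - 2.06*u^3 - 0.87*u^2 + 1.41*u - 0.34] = 27.36*u^3 - 6.18*u^2 - 1.74*u + 1.41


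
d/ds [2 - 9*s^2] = -18*s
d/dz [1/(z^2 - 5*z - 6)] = (5 - 2*z)/(-z^2 + 5*z + 6)^2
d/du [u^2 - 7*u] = 2*u - 7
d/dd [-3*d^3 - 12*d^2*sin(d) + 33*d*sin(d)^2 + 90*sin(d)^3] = -12*d^2*cos(d) - 9*d^2 - 24*d*sin(d) + 33*d*sin(2*d) + 270*sin(d)^2*cos(d) + 33*sin(d)^2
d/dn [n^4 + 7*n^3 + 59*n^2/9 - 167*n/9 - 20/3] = 4*n^3 + 21*n^2 + 118*n/9 - 167/9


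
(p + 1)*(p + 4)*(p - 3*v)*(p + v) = p^4 - 2*p^3*v + 5*p^3 - 3*p^2*v^2 - 10*p^2*v + 4*p^2 - 15*p*v^2 - 8*p*v - 12*v^2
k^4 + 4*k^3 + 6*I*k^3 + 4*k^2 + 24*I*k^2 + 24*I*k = k*(k + 2)^2*(k + 6*I)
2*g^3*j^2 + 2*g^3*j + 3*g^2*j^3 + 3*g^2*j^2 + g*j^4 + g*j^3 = j*(g + j)*(2*g + j)*(g*j + g)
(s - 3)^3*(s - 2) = s^4 - 11*s^3 + 45*s^2 - 81*s + 54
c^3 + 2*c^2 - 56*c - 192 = (c - 8)*(c + 4)*(c + 6)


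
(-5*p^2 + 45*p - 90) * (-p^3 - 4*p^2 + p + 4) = 5*p^5 - 25*p^4 - 95*p^3 + 385*p^2 + 90*p - 360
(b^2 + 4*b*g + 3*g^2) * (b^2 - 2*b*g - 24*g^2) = b^4 + 2*b^3*g - 29*b^2*g^2 - 102*b*g^3 - 72*g^4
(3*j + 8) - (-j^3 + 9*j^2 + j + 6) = j^3 - 9*j^2 + 2*j + 2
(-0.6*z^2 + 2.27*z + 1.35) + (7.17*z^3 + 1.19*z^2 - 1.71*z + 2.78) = 7.17*z^3 + 0.59*z^2 + 0.56*z + 4.13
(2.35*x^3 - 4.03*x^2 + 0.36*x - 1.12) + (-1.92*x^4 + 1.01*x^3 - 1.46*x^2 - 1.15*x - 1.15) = -1.92*x^4 + 3.36*x^3 - 5.49*x^2 - 0.79*x - 2.27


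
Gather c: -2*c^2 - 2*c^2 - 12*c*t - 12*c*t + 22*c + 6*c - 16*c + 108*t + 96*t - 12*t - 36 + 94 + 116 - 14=-4*c^2 + c*(12 - 24*t) + 192*t + 160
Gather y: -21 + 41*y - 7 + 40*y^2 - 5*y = 40*y^2 + 36*y - 28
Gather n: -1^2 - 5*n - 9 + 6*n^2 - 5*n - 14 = 6*n^2 - 10*n - 24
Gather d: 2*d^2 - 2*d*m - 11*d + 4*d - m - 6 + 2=2*d^2 + d*(-2*m - 7) - m - 4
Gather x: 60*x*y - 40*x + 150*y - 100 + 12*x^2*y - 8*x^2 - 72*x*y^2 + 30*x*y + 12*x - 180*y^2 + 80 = x^2*(12*y - 8) + x*(-72*y^2 + 90*y - 28) - 180*y^2 + 150*y - 20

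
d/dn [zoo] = 0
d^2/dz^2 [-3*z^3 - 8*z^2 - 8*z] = -18*z - 16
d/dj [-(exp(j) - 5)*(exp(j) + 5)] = -2*exp(2*j)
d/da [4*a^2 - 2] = 8*a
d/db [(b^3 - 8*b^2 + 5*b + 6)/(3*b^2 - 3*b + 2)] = (3*b^4 - 6*b^3 + 15*b^2 - 68*b + 28)/(9*b^4 - 18*b^3 + 21*b^2 - 12*b + 4)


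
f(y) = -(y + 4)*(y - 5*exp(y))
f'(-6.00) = 7.99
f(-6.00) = -12.02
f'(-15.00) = 26.00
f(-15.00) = -165.00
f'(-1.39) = 3.28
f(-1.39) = 6.88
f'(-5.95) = 7.89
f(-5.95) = -11.63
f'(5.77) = 17245.42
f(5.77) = 15601.90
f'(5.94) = 20766.56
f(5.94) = 18823.72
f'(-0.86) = 6.48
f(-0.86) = 9.34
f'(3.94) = 2286.53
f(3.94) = 2010.03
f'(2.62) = 514.09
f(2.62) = 437.31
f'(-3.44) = 3.13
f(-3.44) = 2.02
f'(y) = -y - (1 - 5*exp(y))*(y + 4) + 5*exp(y)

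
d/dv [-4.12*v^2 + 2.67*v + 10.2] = 2.67 - 8.24*v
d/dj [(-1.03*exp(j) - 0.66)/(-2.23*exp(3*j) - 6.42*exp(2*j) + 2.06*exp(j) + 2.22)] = (-(1.03*exp(j) + 0.66)*(6.69*exp(2*j) + 12.84*exp(j) - 2.06) + 2.2969*exp(3*j) + 6.6126*exp(2*j) - 2.1218*exp(j) - 2.2866)*exp(j)/(2.23*exp(3*j) + 6.42*exp(2*j) - 2.06*exp(j) - 2.22)^2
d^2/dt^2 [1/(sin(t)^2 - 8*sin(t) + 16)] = 2*(-4*sin(t) + cos(2*t) + 2)/(sin(t) - 4)^4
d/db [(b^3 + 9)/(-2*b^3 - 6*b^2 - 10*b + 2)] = (-3*b^2*(b^3 + 3*b^2 + 5*b - 1) + (b^3 + 9)*(3*b^2 + 6*b + 5))/(2*(b^3 + 3*b^2 + 5*b - 1)^2)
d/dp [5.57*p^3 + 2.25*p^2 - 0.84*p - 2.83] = 16.71*p^2 + 4.5*p - 0.84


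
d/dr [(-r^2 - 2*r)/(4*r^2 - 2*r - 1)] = 2*(5*r^2 + r + 1)/(16*r^4 - 16*r^3 - 4*r^2 + 4*r + 1)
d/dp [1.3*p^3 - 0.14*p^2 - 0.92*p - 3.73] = 3.9*p^2 - 0.28*p - 0.92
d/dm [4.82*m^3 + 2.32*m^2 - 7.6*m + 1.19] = 14.46*m^2 + 4.64*m - 7.6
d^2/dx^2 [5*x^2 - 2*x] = 10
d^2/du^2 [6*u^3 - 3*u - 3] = 36*u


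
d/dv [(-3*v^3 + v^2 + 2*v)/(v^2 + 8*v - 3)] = 3*(-v^4 - 16*v^3 + 11*v^2 - 2*v - 2)/(v^4 + 16*v^3 + 58*v^2 - 48*v + 9)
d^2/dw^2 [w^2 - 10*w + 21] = 2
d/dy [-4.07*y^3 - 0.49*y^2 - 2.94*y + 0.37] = -12.21*y^2 - 0.98*y - 2.94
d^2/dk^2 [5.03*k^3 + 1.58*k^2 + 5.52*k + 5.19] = 30.18*k + 3.16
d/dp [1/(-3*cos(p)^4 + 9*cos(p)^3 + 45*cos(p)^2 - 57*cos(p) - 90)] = (-4*cos(p)^3 + 9*cos(p)^2 + 30*cos(p) - 19)*sin(p)/(3*(cos(p)^4 - 3*cos(p)^3 - 15*cos(p)^2 + 19*cos(p) + 30)^2)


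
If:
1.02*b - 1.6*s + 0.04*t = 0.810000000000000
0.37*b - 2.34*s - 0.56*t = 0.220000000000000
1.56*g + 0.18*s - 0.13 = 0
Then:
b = 0.8599286828616 - 0.551370626253622*t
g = 0.0376729354888481*t + 0.0784924254113022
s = 0.0419545353242701 - 0.326498774236684*t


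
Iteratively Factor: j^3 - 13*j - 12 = (j + 3)*(j^2 - 3*j - 4) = (j - 4)*(j + 3)*(j + 1)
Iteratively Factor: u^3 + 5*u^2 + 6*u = (u)*(u^2 + 5*u + 6) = u*(u + 2)*(u + 3)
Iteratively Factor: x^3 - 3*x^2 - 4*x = (x - 4)*(x^2 + x) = (x - 4)*(x + 1)*(x)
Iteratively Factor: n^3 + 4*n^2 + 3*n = (n + 1)*(n^2 + 3*n) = n*(n + 1)*(n + 3)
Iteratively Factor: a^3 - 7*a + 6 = (a - 2)*(a^2 + 2*a - 3) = (a - 2)*(a + 3)*(a - 1)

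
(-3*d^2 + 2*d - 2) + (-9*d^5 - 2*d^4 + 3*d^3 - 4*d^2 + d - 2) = -9*d^5 - 2*d^4 + 3*d^3 - 7*d^2 + 3*d - 4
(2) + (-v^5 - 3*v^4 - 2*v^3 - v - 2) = -v^5 - 3*v^4 - 2*v^3 - v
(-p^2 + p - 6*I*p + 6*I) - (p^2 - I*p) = -2*p^2 + p - 5*I*p + 6*I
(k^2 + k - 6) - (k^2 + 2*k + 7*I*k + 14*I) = -k - 7*I*k - 6 - 14*I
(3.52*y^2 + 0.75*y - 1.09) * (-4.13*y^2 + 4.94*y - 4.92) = -14.5376*y^4 + 14.2913*y^3 - 9.1117*y^2 - 9.0746*y + 5.3628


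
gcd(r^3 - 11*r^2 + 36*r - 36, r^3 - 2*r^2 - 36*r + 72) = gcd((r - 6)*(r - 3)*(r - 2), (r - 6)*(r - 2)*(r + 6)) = r^2 - 8*r + 12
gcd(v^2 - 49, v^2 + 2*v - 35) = v + 7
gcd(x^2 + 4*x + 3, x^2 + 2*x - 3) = x + 3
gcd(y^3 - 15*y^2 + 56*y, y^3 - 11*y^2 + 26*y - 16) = y - 8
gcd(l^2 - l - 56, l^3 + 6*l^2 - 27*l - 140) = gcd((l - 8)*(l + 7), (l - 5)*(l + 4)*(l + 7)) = l + 7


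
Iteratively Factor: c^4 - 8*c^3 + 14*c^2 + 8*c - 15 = (c - 3)*(c^3 - 5*c^2 - c + 5) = (c - 5)*(c - 3)*(c^2 - 1) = (c - 5)*(c - 3)*(c - 1)*(c + 1)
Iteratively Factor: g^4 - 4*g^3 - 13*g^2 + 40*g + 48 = (g + 3)*(g^3 - 7*g^2 + 8*g + 16) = (g - 4)*(g + 3)*(g^2 - 3*g - 4) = (g - 4)^2*(g + 3)*(g + 1)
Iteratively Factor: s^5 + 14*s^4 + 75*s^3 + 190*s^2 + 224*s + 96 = (s + 4)*(s^4 + 10*s^3 + 35*s^2 + 50*s + 24) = (s + 3)*(s + 4)*(s^3 + 7*s^2 + 14*s + 8) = (s + 2)*(s + 3)*(s + 4)*(s^2 + 5*s + 4) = (s + 2)*(s + 3)*(s + 4)^2*(s + 1)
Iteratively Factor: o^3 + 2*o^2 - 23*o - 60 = (o - 5)*(o^2 + 7*o + 12) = (o - 5)*(o + 3)*(o + 4)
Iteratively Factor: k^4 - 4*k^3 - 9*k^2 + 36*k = (k)*(k^3 - 4*k^2 - 9*k + 36) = k*(k + 3)*(k^2 - 7*k + 12) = k*(k - 3)*(k + 3)*(k - 4)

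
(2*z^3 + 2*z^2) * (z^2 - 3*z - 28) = 2*z^5 - 4*z^4 - 62*z^3 - 56*z^2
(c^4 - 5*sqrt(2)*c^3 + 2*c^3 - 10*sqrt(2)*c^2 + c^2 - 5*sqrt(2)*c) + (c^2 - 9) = c^4 - 5*sqrt(2)*c^3 + 2*c^3 - 10*sqrt(2)*c^2 + 2*c^2 - 5*sqrt(2)*c - 9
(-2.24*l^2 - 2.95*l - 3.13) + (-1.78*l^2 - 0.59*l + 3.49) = -4.02*l^2 - 3.54*l + 0.36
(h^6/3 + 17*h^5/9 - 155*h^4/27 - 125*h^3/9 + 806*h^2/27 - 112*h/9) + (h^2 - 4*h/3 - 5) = h^6/3 + 17*h^5/9 - 155*h^4/27 - 125*h^3/9 + 833*h^2/27 - 124*h/9 - 5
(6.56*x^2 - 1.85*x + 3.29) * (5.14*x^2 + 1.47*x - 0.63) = 33.7184*x^4 + 0.134199999999998*x^3 + 10.0583*x^2 + 6.0018*x - 2.0727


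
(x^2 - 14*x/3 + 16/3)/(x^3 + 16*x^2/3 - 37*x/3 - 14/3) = (3*x - 8)/(3*x^2 + 22*x + 7)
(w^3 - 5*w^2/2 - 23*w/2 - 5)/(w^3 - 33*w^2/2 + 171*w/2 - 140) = (2*w^2 + 5*w + 2)/(2*w^2 - 23*w + 56)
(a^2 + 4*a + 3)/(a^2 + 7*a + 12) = (a + 1)/(a + 4)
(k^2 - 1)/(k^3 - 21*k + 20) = (k + 1)/(k^2 + k - 20)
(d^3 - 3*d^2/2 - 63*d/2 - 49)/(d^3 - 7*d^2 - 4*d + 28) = (d + 7/2)/(d - 2)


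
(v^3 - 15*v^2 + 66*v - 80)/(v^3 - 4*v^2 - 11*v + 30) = (v - 8)/(v + 3)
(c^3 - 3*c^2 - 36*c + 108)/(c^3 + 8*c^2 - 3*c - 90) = (c - 6)/(c + 5)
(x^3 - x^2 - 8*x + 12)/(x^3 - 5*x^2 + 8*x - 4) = (x + 3)/(x - 1)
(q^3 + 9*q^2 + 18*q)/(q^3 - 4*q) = (q^2 + 9*q + 18)/(q^2 - 4)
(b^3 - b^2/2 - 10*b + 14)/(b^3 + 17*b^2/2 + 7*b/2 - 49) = (b - 2)/(b + 7)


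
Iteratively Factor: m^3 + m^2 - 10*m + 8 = (m - 2)*(m^2 + 3*m - 4) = (m - 2)*(m + 4)*(m - 1)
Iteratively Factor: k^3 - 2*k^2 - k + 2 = (k - 1)*(k^2 - k - 2) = (k - 2)*(k - 1)*(k + 1)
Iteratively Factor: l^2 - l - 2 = (l - 2)*(l + 1)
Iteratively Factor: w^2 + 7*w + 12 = (w + 4)*(w + 3)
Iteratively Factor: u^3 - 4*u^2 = (u)*(u^2 - 4*u) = u^2*(u - 4)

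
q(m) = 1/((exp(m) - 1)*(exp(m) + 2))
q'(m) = -exp(m)/((exp(m) - 1)*(exp(m) + 2)^2) - exp(m)/((exp(m) - 1)^2*(exp(m) + 2))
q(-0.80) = -0.74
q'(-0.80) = -0.47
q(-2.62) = -0.52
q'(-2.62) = -0.02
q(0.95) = 0.14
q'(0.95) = -0.30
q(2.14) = 0.01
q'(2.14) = -0.02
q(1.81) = 0.02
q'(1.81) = -0.05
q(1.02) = 0.12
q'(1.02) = -0.25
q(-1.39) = -0.59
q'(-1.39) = -0.13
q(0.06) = 5.28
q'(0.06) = -92.53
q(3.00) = 0.00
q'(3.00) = 0.00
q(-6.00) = -0.50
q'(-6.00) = 0.00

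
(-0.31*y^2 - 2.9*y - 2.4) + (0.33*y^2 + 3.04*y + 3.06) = 0.02*y^2 + 0.14*y + 0.66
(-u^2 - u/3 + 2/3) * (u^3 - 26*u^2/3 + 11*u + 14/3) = -u^5 + 25*u^4/3 - 67*u^3/9 - 127*u^2/9 + 52*u/9 + 28/9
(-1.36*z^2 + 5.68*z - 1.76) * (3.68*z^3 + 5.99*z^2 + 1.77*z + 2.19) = -5.0048*z^5 + 12.756*z^4 + 25.1392*z^3 - 3.4672*z^2 + 9.324*z - 3.8544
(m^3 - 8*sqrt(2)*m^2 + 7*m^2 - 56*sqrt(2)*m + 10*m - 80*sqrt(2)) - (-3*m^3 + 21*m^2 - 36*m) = 4*m^3 - 14*m^2 - 8*sqrt(2)*m^2 - 56*sqrt(2)*m + 46*m - 80*sqrt(2)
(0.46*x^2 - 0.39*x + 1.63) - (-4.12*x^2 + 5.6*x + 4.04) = 4.58*x^2 - 5.99*x - 2.41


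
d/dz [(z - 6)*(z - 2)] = 2*z - 8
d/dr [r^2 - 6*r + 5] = 2*r - 6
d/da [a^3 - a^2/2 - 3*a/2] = 3*a^2 - a - 3/2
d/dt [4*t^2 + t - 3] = 8*t + 1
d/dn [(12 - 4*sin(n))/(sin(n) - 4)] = 4*cos(n)/(sin(n) - 4)^2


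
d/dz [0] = 0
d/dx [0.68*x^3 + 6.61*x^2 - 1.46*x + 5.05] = 2.04*x^2 + 13.22*x - 1.46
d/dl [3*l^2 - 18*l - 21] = 6*l - 18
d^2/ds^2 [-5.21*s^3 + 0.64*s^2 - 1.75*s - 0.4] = 1.28 - 31.26*s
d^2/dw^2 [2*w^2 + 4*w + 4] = 4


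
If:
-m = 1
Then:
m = -1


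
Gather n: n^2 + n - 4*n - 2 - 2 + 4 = n^2 - 3*n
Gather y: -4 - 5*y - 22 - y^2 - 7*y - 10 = -y^2 - 12*y - 36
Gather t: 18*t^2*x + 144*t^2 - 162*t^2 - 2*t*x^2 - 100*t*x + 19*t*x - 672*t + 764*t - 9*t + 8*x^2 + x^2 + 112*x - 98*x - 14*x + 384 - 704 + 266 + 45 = t^2*(18*x - 18) + t*(-2*x^2 - 81*x + 83) + 9*x^2 - 9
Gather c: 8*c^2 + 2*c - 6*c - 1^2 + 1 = 8*c^2 - 4*c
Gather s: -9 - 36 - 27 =-72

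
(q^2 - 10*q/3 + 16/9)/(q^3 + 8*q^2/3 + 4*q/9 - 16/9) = (3*q - 8)/(3*q^2 + 10*q + 8)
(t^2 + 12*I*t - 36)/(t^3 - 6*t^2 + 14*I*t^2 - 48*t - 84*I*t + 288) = (t + 6*I)/(t^2 + t*(-6 + 8*I) - 48*I)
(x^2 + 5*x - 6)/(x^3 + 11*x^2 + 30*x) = (x - 1)/(x*(x + 5))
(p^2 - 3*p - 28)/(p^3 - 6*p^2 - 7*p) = (p + 4)/(p*(p + 1))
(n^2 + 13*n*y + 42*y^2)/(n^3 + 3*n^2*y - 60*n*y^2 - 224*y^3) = (-n - 6*y)/(-n^2 + 4*n*y + 32*y^2)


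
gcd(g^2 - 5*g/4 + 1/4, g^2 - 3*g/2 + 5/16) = g - 1/4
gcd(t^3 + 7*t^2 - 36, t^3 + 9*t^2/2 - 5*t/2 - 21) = t^2 + t - 6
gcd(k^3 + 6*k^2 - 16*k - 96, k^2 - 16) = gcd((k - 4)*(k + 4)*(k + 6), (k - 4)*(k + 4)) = k^2 - 16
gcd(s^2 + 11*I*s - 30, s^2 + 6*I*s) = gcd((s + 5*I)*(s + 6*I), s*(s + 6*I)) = s + 6*I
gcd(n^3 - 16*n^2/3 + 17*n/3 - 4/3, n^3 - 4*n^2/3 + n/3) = n^2 - 4*n/3 + 1/3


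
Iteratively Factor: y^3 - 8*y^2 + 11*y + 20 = (y + 1)*(y^2 - 9*y + 20) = (y - 5)*(y + 1)*(y - 4)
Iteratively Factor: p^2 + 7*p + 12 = (p + 3)*(p + 4)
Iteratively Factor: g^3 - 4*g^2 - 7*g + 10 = (g - 5)*(g^2 + g - 2) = (g - 5)*(g + 2)*(g - 1)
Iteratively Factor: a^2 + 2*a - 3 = (a - 1)*(a + 3)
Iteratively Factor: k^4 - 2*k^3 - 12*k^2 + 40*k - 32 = (k - 2)*(k^3 - 12*k + 16) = (k - 2)^2*(k^2 + 2*k - 8) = (k - 2)^3*(k + 4)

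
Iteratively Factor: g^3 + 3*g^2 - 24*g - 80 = (g - 5)*(g^2 + 8*g + 16) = (g - 5)*(g + 4)*(g + 4)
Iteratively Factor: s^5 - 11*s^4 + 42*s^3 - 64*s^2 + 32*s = (s - 2)*(s^4 - 9*s^3 + 24*s^2 - 16*s) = (s - 2)*(s - 1)*(s^3 - 8*s^2 + 16*s) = (s - 4)*(s - 2)*(s - 1)*(s^2 - 4*s) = s*(s - 4)*(s - 2)*(s - 1)*(s - 4)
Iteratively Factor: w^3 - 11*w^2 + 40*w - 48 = (w - 4)*(w^2 - 7*w + 12) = (w - 4)^2*(w - 3)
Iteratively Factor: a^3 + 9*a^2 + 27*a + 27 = (a + 3)*(a^2 + 6*a + 9) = (a + 3)^2*(a + 3)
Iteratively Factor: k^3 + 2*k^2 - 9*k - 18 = (k + 2)*(k^2 - 9) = (k + 2)*(k + 3)*(k - 3)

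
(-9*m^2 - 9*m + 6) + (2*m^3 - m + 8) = 2*m^3 - 9*m^2 - 10*m + 14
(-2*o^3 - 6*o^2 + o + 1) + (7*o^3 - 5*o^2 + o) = 5*o^3 - 11*o^2 + 2*o + 1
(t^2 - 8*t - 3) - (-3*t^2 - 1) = 4*t^2 - 8*t - 2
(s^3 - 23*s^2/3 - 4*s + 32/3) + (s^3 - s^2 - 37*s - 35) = 2*s^3 - 26*s^2/3 - 41*s - 73/3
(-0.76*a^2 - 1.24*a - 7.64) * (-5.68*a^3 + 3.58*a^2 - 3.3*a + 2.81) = 4.3168*a^5 + 4.3224*a^4 + 41.464*a^3 - 25.3948*a^2 + 21.7276*a - 21.4684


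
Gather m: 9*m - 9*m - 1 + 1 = 0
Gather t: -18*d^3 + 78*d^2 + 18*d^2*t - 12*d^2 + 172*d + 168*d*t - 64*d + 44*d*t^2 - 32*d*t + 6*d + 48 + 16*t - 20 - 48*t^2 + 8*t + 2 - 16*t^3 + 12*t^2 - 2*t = -18*d^3 + 66*d^2 + 114*d - 16*t^3 + t^2*(44*d - 36) + t*(18*d^2 + 136*d + 22) + 30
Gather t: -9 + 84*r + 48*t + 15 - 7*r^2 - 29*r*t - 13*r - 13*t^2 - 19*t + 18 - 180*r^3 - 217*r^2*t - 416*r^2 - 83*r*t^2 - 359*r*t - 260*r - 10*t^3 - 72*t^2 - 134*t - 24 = -180*r^3 - 423*r^2 - 189*r - 10*t^3 + t^2*(-83*r - 85) + t*(-217*r^2 - 388*r - 105)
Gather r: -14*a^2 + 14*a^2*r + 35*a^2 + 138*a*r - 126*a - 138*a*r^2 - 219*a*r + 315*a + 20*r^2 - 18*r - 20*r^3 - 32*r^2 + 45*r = 21*a^2 + 189*a - 20*r^3 + r^2*(-138*a - 12) + r*(14*a^2 - 81*a + 27)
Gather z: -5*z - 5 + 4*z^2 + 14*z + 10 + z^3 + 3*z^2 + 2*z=z^3 + 7*z^2 + 11*z + 5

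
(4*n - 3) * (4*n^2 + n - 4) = 16*n^3 - 8*n^2 - 19*n + 12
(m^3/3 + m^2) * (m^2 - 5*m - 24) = m^5/3 - 2*m^4/3 - 13*m^3 - 24*m^2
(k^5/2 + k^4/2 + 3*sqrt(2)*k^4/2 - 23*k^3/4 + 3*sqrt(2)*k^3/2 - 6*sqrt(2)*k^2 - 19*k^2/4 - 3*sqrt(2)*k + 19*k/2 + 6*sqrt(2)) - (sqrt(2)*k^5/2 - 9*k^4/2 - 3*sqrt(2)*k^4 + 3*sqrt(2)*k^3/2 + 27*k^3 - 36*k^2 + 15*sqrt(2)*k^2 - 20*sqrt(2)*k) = -sqrt(2)*k^5/2 + k^5/2 + 5*k^4 + 9*sqrt(2)*k^4/2 - 131*k^3/4 - 21*sqrt(2)*k^2 + 125*k^2/4 + 19*k/2 + 17*sqrt(2)*k + 6*sqrt(2)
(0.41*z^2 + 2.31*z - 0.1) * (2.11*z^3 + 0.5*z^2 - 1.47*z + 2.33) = 0.8651*z^5 + 5.0791*z^4 + 0.3413*z^3 - 2.4904*z^2 + 5.5293*z - 0.233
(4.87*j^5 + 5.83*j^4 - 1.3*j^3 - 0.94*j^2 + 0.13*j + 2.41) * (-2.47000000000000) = -12.0289*j^5 - 14.4001*j^4 + 3.211*j^3 + 2.3218*j^2 - 0.3211*j - 5.9527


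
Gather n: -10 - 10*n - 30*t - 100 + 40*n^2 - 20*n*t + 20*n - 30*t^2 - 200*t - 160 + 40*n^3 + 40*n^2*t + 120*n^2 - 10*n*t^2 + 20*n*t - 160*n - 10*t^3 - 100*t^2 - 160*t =40*n^3 + n^2*(40*t + 160) + n*(-10*t^2 - 150) - 10*t^3 - 130*t^2 - 390*t - 270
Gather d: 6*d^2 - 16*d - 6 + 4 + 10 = 6*d^2 - 16*d + 8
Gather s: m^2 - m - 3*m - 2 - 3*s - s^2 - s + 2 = m^2 - 4*m - s^2 - 4*s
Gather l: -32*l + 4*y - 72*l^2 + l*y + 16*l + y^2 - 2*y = -72*l^2 + l*(y - 16) + y^2 + 2*y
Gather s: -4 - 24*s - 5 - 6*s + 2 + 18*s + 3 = -12*s - 4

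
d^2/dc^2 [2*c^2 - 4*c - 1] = 4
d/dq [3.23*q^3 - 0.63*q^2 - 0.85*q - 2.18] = 9.69*q^2 - 1.26*q - 0.85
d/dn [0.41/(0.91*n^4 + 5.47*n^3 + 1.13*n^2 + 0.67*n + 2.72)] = (-1.4924*n^3 - 6.7281*n^2 - 0.9266*n - 0.2747)/(0.91*n^4 + 5.47*n^3 + 1.13*n^2 + 0.67*n + 2.72)^2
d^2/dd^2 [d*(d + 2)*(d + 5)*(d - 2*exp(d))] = -2*d^3*exp(d) - 26*d^2*exp(d) + 12*d^2 - 88*d*exp(d) + 42*d - 68*exp(d) + 20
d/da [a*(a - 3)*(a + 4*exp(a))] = 4*a^2*exp(a) + 3*a^2 - 4*a*exp(a) - 6*a - 12*exp(a)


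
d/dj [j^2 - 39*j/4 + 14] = 2*j - 39/4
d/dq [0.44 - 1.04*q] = -1.04000000000000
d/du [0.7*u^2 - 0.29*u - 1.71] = 1.4*u - 0.29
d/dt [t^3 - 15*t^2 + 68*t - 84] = 3*t^2 - 30*t + 68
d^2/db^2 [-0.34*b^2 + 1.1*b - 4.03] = -0.680000000000000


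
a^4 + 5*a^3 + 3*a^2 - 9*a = a*(a - 1)*(a + 3)^2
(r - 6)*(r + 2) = r^2 - 4*r - 12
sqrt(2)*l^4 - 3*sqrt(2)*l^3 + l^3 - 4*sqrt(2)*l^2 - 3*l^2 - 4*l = l*(l - 4)*(l + 1)*(sqrt(2)*l + 1)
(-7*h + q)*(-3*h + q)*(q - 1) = 21*h^2*q - 21*h^2 - 10*h*q^2 + 10*h*q + q^3 - q^2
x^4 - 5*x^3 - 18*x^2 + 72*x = x*(x - 6)*(x - 3)*(x + 4)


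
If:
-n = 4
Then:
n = -4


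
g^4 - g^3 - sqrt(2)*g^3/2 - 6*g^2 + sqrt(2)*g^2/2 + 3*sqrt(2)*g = g*(g - 3)*(g + 2)*(g - sqrt(2)/2)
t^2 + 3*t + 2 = (t + 1)*(t + 2)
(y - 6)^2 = y^2 - 12*y + 36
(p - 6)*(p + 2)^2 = p^3 - 2*p^2 - 20*p - 24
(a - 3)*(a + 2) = a^2 - a - 6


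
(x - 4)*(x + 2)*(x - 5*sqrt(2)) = x^3 - 5*sqrt(2)*x^2 - 2*x^2 - 8*x + 10*sqrt(2)*x + 40*sqrt(2)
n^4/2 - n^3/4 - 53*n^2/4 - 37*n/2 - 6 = (n/2 + 1/2)*(n - 6)*(n + 1/2)*(n + 4)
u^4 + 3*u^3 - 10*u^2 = u^2*(u - 2)*(u + 5)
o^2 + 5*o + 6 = (o + 2)*(o + 3)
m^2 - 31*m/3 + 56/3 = (m - 8)*(m - 7/3)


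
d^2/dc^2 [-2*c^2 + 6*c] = -4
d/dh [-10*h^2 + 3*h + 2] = 3 - 20*h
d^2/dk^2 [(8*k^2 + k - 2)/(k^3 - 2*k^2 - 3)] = 2*(8*k^6 + 3*k^5 - 18*k^4 + 204*k^3 - 150*k^2 - 36*k + 84)/(k^9 - 6*k^8 + 12*k^7 - 17*k^6 + 36*k^5 - 36*k^4 + 27*k^3 - 54*k^2 - 27)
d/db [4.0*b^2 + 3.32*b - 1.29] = 8.0*b + 3.32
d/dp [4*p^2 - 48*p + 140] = 8*p - 48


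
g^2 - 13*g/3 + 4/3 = (g - 4)*(g - 1/3)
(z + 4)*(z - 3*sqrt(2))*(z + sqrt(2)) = z^3 - 2*sqrt(2)*z^2 + 4*z^2 - 8*sqrt(2)*z - 6*z - 24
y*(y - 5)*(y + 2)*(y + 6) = y^4 + 3*y^3 - 28*y^2 - 60*y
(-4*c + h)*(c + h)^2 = -4*c^3 - 7*c^2*h - 2*c*h^2 + h^3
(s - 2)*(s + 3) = s^2 + s - 6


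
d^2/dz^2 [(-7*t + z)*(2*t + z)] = 2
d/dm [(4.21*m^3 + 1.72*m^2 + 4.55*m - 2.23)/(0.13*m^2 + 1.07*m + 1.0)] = (0.5473*m^4 + 9.0094*m^3 + 13.8789*m^2 + 4.0198*m + 6.9361)/(0.0169*m^4 + 0.2782*m^3 + 1.4049*m^2 + 2.14*m + 1.0)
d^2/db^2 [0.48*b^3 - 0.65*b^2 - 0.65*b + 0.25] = 2.88*b - 1.3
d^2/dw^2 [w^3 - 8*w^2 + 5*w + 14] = 6*w - 16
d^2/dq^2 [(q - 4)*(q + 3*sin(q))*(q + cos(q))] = -3*q^2*sin(q) - q^2*cos(q) + 8*q*sin(q) - 6*q*sin(2*q) + 16*q*cos(q) + 6*q + 14*sin(q) + 24*sin(2*q) - 22*cos(q) + 6*cos(2*q) - 8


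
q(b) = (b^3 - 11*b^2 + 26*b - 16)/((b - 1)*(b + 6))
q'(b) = (3*b^2 - 22*b + 26)/((b - 1)*(b + 6)) - (b^3 - 11*b^2 + 26*b - 16)/((b - 1)*(b + 6)^2) - (b^3 - 11*b^2 + 26*b - 16)/((b - 1)^2*(b + 6)) = (b^2 + 12*b - 76)/(b^2 + 12*b + 36)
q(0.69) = 1.43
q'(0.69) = -1.50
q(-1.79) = 8.81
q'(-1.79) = -5.32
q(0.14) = 2.38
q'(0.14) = -1.97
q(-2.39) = 12.63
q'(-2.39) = -7.59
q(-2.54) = 13.83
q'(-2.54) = -8.36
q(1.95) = 0.04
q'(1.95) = -0.77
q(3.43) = -0.69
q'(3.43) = -0.26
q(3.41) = -0.69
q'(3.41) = -0.26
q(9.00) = 0.47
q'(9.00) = 0.50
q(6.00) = -0.67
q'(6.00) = 0.22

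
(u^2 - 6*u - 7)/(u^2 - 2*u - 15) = (-u^2 + 6*u + 7)/(-u^2 + 2*u + 15)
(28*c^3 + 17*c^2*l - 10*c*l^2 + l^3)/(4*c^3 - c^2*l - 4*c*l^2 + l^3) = (7*c - l)/(c - l)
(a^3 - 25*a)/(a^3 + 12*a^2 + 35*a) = (a - 5)/(a + 7)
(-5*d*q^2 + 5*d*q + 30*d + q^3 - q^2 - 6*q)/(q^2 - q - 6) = -5*d + q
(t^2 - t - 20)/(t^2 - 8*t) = (t^2 - t - 20)/(t*(t - 8))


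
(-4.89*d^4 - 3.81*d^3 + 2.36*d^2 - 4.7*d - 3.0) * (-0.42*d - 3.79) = 2.0538*d^5 + 20.1333*d^4 + 13.4487*d^3 - 6.9704*d^2 + 19.073*d + 11.37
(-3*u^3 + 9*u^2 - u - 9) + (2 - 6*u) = -3*u^3 + 9*u^2 - 7*u - 7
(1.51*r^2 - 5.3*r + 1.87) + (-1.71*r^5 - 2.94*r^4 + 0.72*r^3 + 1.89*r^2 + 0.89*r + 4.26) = -1.71*r^5 - 2.94*r^4 + 0.72*r^3 + 3.4*r^2 - 4.41*r + 6.13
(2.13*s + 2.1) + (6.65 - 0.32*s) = 1.81*s + 8.75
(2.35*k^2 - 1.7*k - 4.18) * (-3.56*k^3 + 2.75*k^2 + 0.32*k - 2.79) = -8.366*k^5 + 12.5145*k^4 + 10.9578*k^3 - 18.5955*k^2 + 3.4054*k + 11.6622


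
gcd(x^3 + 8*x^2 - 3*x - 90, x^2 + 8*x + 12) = x + 6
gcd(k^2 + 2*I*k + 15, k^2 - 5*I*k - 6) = k - 3*I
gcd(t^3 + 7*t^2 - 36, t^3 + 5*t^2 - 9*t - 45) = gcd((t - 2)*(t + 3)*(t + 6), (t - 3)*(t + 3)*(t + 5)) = t + 3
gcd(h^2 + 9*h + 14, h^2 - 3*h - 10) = h + 2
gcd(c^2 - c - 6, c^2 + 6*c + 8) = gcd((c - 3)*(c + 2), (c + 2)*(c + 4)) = c + 2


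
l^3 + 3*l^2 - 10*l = l*(l - 2)*(l + 5)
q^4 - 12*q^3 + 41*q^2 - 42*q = q*(q - 7)*(q - 3)*(q - 2)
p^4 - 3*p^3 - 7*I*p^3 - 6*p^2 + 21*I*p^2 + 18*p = p*(p - 3)*(p - 6*I)*(p - I)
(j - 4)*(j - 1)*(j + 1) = j^3 - 4*j^2 - j + 4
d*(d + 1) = d^2 + d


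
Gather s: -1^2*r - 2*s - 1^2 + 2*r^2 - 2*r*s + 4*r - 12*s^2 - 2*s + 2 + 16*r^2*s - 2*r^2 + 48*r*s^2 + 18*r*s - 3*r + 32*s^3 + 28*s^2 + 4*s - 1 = 32*s^3 + s^2*(48*r + 16) + s*(16*r^2 + 16*r)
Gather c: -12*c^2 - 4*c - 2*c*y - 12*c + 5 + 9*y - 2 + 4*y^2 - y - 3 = -12*c^2 + c*(-2*y - 16) + 4*y^2 + 8*y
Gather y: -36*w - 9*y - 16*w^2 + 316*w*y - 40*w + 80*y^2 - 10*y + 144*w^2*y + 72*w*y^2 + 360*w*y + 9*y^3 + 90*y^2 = -16*w^2 - 76*w + 9*y^3 + y^2*(72*w + 170) + y*(144*w^2 + 676*w - 19)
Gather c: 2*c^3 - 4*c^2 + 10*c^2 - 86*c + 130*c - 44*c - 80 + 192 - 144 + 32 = 2*c^3 + 6*c^2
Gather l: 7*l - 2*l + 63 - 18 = 5*l + 45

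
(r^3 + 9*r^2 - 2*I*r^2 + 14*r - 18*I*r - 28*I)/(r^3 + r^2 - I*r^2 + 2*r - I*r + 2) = (r^2 + 9*r + 14)/(r^2 + r*(1 + I) + I)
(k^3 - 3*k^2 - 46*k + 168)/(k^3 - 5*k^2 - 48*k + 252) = (k - 4)/(k - 6)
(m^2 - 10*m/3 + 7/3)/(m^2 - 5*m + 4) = (m - 7/3)/(m - 4)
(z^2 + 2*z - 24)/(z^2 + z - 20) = (z + 6)/(z + 5)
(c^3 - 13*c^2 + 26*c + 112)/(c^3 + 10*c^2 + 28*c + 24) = (c^2 - 15*c + 56)/(c^2 + 8*c + 12)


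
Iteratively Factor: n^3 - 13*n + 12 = (n - 1)*(n^2 + n - 12) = (n - 3)*(n - 1)*(n + 4)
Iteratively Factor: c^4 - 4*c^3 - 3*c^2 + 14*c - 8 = (c - 4)*(c^3 - 3*c + 2) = (c - 4)*(c - 1)*(c^2 + c - 2) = (c - 4)*(c - 1)^2*(c + 2)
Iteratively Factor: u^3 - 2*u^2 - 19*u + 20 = (u - 1)*(u^2 - u - 20) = (u - 1)*(u + 4)*(u - 5)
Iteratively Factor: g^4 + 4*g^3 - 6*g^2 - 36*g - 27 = (g + 1)*(g^3 + 3*g^2 - 9*g - 27) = (g - 3)*(g + 1)*(g^2 + 6*g + 9) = (g - 3)*(g + 1)*(g + 3)*(g + 3)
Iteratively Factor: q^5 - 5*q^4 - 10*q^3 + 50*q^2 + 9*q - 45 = (q - 1)*(q^4 - 4*q^3 - 14*q^2 + 36*q + 45) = (q - 1)*(q + 1)*(q^3 - 5*q^2 - 9*q + 45) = (q - 3)*(q - 1)*(q + 1)*(q^2 - 2*q - 15) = (q - 3)*(q - 1)*(q + 1)*(q + 3)*(q - 5)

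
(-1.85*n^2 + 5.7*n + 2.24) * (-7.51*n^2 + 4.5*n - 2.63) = 13.8935*n^4 - 51.132*n^3 + 13.6931*n^2 - 4.911*n - 5.8912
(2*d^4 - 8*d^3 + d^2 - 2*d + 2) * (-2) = -4*d^4 + 16*d^3 - 2*d^2 + 4*d - 4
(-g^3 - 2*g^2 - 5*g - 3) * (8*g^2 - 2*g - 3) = -8*g^5 - 14*g^4 - 33*g^3 - 8*g^2 + 21*g + 9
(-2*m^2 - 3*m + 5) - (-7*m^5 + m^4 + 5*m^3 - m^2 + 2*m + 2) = 7*m^5 - m^4 - 5*m^3 - m^2 - 5*m + 3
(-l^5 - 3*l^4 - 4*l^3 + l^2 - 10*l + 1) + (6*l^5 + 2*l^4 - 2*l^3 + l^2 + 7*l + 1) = 5*l^5 - l^4 - 6*l^3 + 2*l^2 - 3*l + 2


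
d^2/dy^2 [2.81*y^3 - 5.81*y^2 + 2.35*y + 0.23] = 16.86*y - 11.62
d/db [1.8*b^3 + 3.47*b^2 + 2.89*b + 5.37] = 5.4*b^2 + 6.94*b + 2.89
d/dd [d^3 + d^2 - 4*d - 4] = 3*d^2 + 2*d - 4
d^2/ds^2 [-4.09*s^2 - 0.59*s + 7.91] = -8.18000000000000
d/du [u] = 1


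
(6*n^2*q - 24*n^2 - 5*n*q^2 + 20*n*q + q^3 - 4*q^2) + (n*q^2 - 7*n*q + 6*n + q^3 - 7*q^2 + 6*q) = 6*n^2*q - 24*n^2 - 4*n*q^2 + 13*n*q + 6*n + 2*q^3 - 11*q^2 + 6*q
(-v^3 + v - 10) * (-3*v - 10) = 3*v^4 + 10*v^3 - 3*v^2 + 20*v + 100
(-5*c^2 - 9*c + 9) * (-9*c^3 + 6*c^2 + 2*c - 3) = 45*c^5 + 51*c^4 - 145*c^3 + 51*c^2 + 45*c - 27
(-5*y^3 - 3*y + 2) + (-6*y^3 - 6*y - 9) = -11*y^3 - 9*y - 7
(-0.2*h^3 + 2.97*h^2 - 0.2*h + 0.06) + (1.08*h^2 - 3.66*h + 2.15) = -0.2*h^3 + 4.05*h^2 - 3.86*h + 2.21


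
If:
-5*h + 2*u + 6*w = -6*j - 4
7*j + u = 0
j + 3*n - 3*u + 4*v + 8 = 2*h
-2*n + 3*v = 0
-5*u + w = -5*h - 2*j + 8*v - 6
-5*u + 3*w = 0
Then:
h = -31606/331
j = 2043/331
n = -19554/331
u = -14301/331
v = -13036/331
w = -23835/331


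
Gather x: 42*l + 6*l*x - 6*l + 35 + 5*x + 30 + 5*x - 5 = 36*l + x*(6*l + 10) + 60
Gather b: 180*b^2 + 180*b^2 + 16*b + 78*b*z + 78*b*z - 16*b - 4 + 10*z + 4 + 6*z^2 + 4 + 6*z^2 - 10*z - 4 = 360*b^2 + 156*b*z + 12*z^2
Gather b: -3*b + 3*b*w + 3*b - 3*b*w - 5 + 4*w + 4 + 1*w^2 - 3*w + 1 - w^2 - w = 0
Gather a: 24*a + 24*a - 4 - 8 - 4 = 48*a - 16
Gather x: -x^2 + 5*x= -x^2 + 5*x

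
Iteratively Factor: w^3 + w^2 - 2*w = (w)*(w^2 + w - 2) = w*(w - 1)*(w + 2)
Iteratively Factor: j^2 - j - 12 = (j - 4)*(j + 3)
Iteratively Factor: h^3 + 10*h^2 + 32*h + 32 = (h + 4)*(h^2 + 6*h + 8) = (h + 4)^2*(h + 2)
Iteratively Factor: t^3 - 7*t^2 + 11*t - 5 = (t - 1)*(t^2 - 6*t + 5) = (t - 5)*(t - 1)*(t - 1)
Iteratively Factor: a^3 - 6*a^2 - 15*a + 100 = (a - 5)*(a^2 - a - 20) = (a - 5)^2*(a + 4)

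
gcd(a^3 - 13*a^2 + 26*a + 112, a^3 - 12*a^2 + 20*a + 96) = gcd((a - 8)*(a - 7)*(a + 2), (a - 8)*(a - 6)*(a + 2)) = a^2 - 6*a - 16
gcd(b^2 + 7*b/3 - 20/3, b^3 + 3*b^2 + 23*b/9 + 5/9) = 1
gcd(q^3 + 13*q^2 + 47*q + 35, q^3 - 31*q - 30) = q^2 + 6*q + 5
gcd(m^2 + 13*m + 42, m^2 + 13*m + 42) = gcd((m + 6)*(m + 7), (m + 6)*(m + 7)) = m^2 + 13*m + 42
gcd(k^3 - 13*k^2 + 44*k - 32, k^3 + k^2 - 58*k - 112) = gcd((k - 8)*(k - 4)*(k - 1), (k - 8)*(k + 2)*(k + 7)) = k - 8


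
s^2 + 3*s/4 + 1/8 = (s + 1/4)*(s + 1/2)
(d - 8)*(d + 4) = d^2 - 4*d - 32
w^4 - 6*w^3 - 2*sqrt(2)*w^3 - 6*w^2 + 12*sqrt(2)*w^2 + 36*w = w*(w - 6)*(w - 3*sqrt(2))*(w + sqrt(2))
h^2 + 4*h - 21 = (h - 3)*(h + 7)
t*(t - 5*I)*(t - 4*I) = t^3 - 9*I*t^2 - 20*t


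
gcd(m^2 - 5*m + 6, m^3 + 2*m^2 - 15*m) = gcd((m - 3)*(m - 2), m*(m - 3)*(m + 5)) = m - 3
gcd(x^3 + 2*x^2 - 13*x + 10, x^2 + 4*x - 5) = x^2 + 4*x - 5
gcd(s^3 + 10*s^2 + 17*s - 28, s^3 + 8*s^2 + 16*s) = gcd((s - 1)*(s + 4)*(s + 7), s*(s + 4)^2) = s + 4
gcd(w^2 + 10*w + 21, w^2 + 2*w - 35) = w + 7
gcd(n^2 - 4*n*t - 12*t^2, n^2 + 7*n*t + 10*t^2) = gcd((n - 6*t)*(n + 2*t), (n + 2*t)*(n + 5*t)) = n + 2*t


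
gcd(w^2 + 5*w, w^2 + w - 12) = 1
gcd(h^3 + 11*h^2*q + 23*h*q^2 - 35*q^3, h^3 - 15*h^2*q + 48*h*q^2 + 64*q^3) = 1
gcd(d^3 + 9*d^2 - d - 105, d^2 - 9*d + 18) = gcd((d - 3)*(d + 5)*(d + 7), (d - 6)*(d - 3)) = d - 3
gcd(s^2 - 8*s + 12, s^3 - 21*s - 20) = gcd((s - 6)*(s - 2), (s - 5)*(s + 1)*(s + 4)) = 1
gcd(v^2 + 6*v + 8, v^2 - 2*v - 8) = v + 2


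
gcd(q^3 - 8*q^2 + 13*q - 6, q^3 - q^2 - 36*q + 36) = q^2 - 7*q + 6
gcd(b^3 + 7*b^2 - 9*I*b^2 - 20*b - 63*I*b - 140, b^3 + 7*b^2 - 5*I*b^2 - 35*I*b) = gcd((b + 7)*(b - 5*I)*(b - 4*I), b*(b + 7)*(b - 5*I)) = b^2 + b*(7 - 5*I) - 35*I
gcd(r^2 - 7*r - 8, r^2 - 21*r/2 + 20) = r - 8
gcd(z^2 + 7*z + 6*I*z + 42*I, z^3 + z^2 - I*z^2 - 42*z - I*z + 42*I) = z + 7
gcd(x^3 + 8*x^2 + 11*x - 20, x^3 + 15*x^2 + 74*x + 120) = x^2 + 9*x + 20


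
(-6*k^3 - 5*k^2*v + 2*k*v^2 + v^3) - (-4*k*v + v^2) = -6*k^3 - 5*k^2*v + 2*k*v^2 + 4*k*v + v^3 - v^2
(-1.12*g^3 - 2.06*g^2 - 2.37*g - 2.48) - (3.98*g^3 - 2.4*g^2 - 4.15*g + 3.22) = -5.1*g^3 + 0.34*g^2 + 1.78*g - 5.7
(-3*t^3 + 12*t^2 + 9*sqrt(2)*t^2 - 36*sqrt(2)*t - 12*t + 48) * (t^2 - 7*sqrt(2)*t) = -3*t^5 + 12*t^4 + 30*sqrt(2)*t^4 - 120*sqrt(2)*t^3 - 138*t^3 + 84*sqrt(2)*t^2 + 552*t^2 - 336*sqrt(2)*t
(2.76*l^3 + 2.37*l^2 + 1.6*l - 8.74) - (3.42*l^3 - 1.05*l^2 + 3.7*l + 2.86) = -0.66*l^3 + 3.42*l^2 - 2.1*l - 11.6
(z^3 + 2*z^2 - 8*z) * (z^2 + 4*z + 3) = z^5 + 6*z^4 + 3*z^3 - 26*z^2 - 24*z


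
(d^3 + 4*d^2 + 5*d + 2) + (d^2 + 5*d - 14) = d^3 + 5*d^2 + 10*d - 12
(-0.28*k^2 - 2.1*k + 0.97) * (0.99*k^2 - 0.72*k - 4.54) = -0.2772*k^4 - 1.8774*k^3 + 3.7435*k^2 + 8.8356*k - 4.4038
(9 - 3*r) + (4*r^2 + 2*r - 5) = 4*r^2 - r + 4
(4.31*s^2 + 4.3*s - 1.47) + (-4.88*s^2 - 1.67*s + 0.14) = -0.57*s^2 + 2.63*s - 1.33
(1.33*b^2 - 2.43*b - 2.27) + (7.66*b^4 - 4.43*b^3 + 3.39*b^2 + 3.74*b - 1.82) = 7.66*b^4 - 4.43*b^3 + 4.72*b^2 + 1.31*b - 4.09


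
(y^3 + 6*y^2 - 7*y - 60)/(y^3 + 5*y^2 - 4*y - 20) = (y^2 + y - 12)/(y^2 - 4)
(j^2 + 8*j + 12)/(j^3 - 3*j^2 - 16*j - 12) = (j + 6)/(j^2 - 5*j - 6)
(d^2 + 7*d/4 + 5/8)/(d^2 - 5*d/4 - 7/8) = (4*d + 5)/(4*d - 7)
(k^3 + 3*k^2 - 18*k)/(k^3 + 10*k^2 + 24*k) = (k - 3)/(k + 4)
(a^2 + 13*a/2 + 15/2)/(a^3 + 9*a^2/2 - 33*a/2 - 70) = (2*a + 3)/(2*a^2 - a - 28)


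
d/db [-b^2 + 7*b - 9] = 7 - 2*b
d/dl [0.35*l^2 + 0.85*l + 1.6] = 0.7*l + 0.85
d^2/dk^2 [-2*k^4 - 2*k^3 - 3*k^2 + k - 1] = -24*k^2 - 12*k - 6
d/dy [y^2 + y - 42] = 2*y + 1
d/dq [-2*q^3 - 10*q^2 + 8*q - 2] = -6*q^2 - 20*q + 8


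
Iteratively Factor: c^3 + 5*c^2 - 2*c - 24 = (c + 3)*(c^2 + 2*c - 8) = (c + 3)*(c + 4)*(c - 2)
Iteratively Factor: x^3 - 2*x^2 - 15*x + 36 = (x + 4)*(x^2 - 6*x + 9) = (x - 3)*(x + 4)*(x - 3)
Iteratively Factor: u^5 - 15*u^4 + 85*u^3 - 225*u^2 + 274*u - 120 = (u - 1)*(u^4 - 14*u^3 + 71*u^2 - 154*u + 120) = (u - 2)*(u - 1)*(u^3 - 12*u^2 + 47*u - 60) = (u - 3)*(u - 2)*(u - 1)*(u^2 - 9*u + 20) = (u - 5)*(u - 3)*(u - 2)*(u - 1)*(u - 4)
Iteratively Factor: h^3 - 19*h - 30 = (h - 5)*(h^2 + 5*h + 6) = (h - 5)*(h + 2)*(h + 3)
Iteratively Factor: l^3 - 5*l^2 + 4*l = (l)*(l^2 - 5*l + 4) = l*(l - 1)*(l - 4)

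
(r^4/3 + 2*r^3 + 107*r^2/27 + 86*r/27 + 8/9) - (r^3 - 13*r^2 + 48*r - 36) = r^4/3 + r^3 + 458*r^2/27 - 1210*r/27 + 332/9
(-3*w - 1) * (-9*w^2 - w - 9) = 27*w^3 + 12*w^2 + 28*w + 9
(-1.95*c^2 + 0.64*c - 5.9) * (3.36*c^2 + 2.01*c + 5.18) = -6.552*c^4 - 1.7691*c^3 - 28.6386*c^2 - 8.5438*c - 30.562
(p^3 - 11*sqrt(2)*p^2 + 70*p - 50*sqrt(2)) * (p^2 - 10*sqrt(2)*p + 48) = p^5 - 21*sqrt(2)*p^4 + 338*p^3 - 1278*sqrt(2)*p^2 + 4360*p - 2400*sqrt(2)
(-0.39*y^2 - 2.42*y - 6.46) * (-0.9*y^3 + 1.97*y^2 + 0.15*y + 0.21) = 0.351*y^5 + 1.4097*y^4 + 0.988100000000001*y^3 - 13.1711*y^2 - 1.4772*y - 1.3566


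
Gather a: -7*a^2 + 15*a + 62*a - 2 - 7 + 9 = -7*a^2 + 77*a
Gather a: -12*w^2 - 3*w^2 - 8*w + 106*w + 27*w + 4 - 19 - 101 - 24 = -15*w^2 + 125*w - 140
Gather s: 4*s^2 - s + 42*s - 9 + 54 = 4*s^2 + 41*s + 45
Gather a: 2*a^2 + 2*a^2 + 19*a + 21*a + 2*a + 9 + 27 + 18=4*a^2 + 42*a + 54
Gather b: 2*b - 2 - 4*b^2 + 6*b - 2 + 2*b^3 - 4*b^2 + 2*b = 2*b^3 - 8*b^2 + 10*b - 4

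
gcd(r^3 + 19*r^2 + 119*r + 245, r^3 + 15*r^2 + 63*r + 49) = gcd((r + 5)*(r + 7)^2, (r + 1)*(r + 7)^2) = r^2 + 14*r + 49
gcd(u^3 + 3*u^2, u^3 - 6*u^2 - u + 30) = 1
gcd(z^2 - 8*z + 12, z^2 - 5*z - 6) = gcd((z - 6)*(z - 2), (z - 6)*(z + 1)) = z - 6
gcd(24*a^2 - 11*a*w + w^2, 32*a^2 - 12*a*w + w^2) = -8*a + w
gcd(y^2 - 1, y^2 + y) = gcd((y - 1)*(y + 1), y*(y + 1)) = y + 1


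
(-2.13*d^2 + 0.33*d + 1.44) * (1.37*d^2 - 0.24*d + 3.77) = -2.9181*d^4 + 0.9633*d^3 - 6.1365*d^2 + 0.8985*d + 5.4288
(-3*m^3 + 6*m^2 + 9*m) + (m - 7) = -3*m^3 + 6*m^2 + 10*m - 7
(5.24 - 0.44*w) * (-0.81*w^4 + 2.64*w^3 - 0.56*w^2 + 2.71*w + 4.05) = 0.3564*w^5 - 5.406*w^4 + 14.08*w^3 - 4.1268*w^2 + 12.4184*w + 21.222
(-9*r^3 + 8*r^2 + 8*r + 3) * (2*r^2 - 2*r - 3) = -18*r^5 + 34*r^4 + 27*r^3 - 34*r^2 - 30*r - 9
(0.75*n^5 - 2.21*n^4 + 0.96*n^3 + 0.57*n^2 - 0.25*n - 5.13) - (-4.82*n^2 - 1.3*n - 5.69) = 0.75*n^5 - 2.21*n^4 + 0.96*n^3 + 5.39*n^2 + 1.05*n + 0.56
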